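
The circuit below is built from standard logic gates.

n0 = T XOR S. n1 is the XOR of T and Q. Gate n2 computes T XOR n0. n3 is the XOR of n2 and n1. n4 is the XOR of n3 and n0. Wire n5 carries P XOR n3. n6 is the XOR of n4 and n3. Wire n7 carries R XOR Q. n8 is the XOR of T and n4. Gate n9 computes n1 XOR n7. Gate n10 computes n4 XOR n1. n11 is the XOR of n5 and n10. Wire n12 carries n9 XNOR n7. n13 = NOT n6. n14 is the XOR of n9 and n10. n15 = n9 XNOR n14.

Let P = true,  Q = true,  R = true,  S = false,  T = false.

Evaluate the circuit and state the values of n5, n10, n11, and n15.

n5 = false  n10 = false  n11 = false  n15 = true

n0 = T XOR S = false XOR false = false
n1 = T XOR Q = false XOR true = true
n2 = T XOR n0 = false XOR false = false
n3 = n2 XOR n1 = false XOR true = true
n4 = n3 XOR n0 = true XOR false = true
n5 = P XOR n3 = true XOR true = false
n7 = R XOR Q = true XOR true = false
n9 = n1 XOR n7 = true XOR false = true
n10 = n4 XOR n1 = true XOR true = false
n11 = n5 XOR n10 = false XOR false = false
n14 = n9 XOR n10 = true XOR false = true
n15 = n9 XNOR n14 = true XNOR true = true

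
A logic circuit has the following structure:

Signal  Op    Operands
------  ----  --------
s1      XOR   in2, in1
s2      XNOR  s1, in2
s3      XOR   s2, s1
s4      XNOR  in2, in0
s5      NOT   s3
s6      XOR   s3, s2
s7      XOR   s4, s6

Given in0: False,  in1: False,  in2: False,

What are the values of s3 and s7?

s1 = in2 XOR in1 = False XOR False = False
s2 = s1 XNOR in2 = False XNOR False = True
s3 = s2 XOR s1 = True XOR False = True
s4 = in2 XNOR in0 = False XNOR False = True
s6 = s3 XOR s2 = True XOR True = False
s7 = s4 XOR s6 = True XOR False = True

s3 = True  s7 = True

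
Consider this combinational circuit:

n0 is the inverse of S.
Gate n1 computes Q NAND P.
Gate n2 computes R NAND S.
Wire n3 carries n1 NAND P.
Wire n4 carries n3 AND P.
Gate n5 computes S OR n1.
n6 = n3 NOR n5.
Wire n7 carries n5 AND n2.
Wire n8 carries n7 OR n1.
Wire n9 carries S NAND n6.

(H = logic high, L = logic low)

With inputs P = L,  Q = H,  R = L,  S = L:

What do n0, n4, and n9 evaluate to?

n0 = H  n4 = L  n9 = H

n0 = NOT S = NOT L = H
n1 = Q NAND P = H NAND L = H
n3 = n1 NAND P = H NAND L = H
n4 = n3 AND P = H AND L = L
n5 = S OR n1 = L OR H = H
n6 = n3 NOR n5 = H NOR H = L
n9 = S NAND n6 = L NAND L = H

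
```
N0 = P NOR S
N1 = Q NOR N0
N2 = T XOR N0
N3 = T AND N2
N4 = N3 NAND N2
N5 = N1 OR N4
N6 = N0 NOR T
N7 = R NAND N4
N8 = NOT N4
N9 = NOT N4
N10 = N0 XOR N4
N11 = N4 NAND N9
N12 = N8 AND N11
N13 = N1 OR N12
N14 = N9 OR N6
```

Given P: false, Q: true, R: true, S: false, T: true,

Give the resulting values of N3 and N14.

N0 = P NOR S = false NOR false = true
N2 = T XOR N0 = true XOR true = false
N3 = T AND N2 = true AND false = false
N4 = N3 NAND N2 = false NAND false = true
N6 = N0 NOR T = true NOR true = false
N9 = NOT N4 = NOT true = false
N14 = N9 OR N6 = false OR false = false

N3 = false, N14 = false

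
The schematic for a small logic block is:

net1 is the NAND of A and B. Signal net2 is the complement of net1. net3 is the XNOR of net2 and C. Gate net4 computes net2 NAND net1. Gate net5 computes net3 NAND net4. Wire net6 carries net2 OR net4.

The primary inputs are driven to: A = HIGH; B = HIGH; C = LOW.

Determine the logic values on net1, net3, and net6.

net1 = LOW  net3 = LOW  net6 = HIGH

net1 = A NAND B = HIGH NAND HIGH = LOW
net2 = NOT net1 = NOT LOW = HIGH
net3 = net2 XNOR C = HIGH XNOR LOW = LOW
net4 = net2 NAND net1 = HIGH NAND LOW = HIGH
net6 = net2 OR net4 = HIGH OR HIGH = HIGH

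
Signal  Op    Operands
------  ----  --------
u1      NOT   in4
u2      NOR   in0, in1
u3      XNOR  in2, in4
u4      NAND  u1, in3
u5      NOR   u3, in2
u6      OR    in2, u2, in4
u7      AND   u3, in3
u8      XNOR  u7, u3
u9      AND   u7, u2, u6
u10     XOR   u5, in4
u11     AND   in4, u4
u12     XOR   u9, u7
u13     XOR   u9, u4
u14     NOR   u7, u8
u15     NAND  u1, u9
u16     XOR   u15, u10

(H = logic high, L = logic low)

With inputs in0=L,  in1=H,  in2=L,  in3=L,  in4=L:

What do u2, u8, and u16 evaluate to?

u2 = L, u8 = L, u16 = H

u1 = NOT in4 = NOT L = H
u2 = in0 NOR in1 = L NOR H = L
u3 = in2 XNOR in4 = L XNOR L = H
u5 = u3 NOR in2 = H NOR L = L
u6 = in2 OR u2 OR in4 = L OR L OR L = L
u7 = u3 AND in3 = H AND L = L
u8 = u7 XNOR u3 = L XNOR H = L
u9 = u7 AND u2 AND u6 = L AND L AND L = L
u10 = u5 XOR in4 = L XOR L = L
u15 = u1 NAND u9 = H NAND L = H
u16 = u15 XOR u10 = H XOR L = H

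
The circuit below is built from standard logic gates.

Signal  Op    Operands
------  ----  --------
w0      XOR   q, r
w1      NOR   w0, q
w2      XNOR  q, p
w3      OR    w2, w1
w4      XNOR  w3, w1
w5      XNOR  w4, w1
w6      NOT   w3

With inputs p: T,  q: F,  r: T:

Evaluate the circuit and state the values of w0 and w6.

w0 = T, w6 = T

w0 = q XOR r = F XOR T = T
w1 = w0 NOR q = T NOR F = F
w2 = q XNOR p = F XNOR T = F
w3 = w2 OR w1 = F OR F = F
w6 = NOT w3 = NOT F = T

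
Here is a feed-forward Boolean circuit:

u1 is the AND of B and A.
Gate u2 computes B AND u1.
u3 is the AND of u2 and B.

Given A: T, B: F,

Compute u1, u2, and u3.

u1 = F; u2 = F; u3 = F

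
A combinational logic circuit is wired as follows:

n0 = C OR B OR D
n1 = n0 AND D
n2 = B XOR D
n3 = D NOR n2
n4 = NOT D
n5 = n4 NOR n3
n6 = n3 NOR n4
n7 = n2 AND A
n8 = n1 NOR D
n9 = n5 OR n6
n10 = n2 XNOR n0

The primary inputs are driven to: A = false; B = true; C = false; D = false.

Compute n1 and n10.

n1 = false; n10 = true

n0 = C OR B OR D = false OR true OR false = true
n1 = n0 AND D = true AND false = false
n2 = B XOR D = true XOR false = true
n10 = n2 XNOR n0 = true XNOR true = true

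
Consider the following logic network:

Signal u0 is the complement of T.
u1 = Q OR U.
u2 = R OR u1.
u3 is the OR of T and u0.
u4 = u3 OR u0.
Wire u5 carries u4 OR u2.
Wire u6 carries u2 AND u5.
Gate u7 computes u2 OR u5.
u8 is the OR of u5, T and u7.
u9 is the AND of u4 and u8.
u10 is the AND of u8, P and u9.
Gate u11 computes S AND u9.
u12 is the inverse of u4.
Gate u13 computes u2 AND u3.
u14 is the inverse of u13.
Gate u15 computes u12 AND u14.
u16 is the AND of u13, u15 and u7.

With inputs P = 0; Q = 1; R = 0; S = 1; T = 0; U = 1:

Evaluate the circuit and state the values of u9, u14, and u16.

u0 = NOT T = NOT 0 = 1
u1 = Q OR U = 1 OR 1 = 1
u2 = R OR u1 = 0 OR 1 = 1
u3 = T OR u0 = 0 OR 1 = 1
u4 = u3 OR u0 = 1 OR 1 = 1
u5 = u4 OR u2 = 1 OR 1 = 1
u7 = u2 OR u5 = 1 OR 1 = 1
u8 = u5 OR T OR u7 = 1 OR 0 OR 1 = 1
u9 = u4 AND u8 = 1 AND 1 = 1
u12 = NOT u4 = NOT 1 = 0
u13 = u2 AND u3 = 1 AND 1 = 1
u14 = NOT u13 = NOT 1 = 0
u15 = u12 AND u14 = 0 AND 0 = 0
u16 = u13 AND u15 AND u7 = 1 AND 0 AND 1 = 0

u9 = 1  u14 = 0  u16 = 0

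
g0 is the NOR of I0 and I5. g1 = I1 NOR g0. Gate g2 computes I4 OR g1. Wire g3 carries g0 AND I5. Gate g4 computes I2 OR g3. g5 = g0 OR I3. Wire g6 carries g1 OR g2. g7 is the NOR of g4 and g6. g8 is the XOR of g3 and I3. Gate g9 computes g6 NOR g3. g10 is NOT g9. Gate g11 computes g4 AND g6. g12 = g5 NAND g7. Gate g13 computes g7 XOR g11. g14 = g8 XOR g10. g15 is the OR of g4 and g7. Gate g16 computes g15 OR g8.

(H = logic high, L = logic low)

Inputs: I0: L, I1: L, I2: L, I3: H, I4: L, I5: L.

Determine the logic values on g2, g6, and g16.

g0 = I0 NOR I5 = L NOR L = H
g1 = I1 NOR g0 = L NOR H = L
g2 = I4 OR g1 = L OR L = L
g3 = g0 AND I5 = H AND L = L
g4 = I2 OR g3 = L OR L = L
g6 = g1 OR g2 = L OR L = L
g7 = g4 NOR g6 = L NOR L = H
g8 = g3 XOR I3 = L XOR H = H
g15 = g4 OR g7 = L OR H = H
g16 = g15 OR g8 = H OR H = H

g2 = L  g6 = L  g16 = H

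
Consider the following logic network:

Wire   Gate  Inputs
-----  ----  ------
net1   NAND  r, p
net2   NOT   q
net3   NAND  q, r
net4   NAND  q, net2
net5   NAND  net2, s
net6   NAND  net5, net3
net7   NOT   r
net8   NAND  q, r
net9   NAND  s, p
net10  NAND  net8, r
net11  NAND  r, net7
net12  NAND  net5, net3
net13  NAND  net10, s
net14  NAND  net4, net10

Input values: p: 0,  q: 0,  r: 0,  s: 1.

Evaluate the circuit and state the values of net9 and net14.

net2 = NOT q = NOT 0 = 1
net4 = q NAND net2 = 0 NAND 1 = 1
net8 = q NAND r = 0 NAND 0 = 1
net9 = s NAND p = 1 NAND 0 = 1
net10 = net8 NAND r = 1 NAND 0 = 1
net14 = net4 NAND net10 = 1 NAND 1 = 0

net9 = 1, net14 = 0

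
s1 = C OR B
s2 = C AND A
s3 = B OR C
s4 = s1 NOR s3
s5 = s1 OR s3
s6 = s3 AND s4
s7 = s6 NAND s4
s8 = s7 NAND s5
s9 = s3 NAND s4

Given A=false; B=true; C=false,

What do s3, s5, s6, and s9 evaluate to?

s1 = C OR B = false OR true = true
s3 = B OR C = true OR false = true
s4 = s1 NOR s3 = true NOR true = false
s5 = s1 OR s3 = true OR true = true
s6 = s3 AND s4 = true AND false = false
s9 = s3 NAND s4 = true NAND false = true

s3 = true; s5 = true; s6 = false; s9 = true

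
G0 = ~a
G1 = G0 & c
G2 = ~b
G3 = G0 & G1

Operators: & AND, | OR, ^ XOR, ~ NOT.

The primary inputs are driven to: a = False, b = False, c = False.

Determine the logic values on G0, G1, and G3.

G0 = True, G1 = False, G3 = False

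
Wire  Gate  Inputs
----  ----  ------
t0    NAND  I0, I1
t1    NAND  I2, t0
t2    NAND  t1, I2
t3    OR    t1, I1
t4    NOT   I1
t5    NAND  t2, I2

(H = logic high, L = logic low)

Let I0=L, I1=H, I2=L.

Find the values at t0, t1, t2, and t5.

t0 = I0 NAND I1 = L NAND H = H
t1 = I2 NAND t0 = L NAND H = H
t2 = t1 NAND I2 = H NAND L = H
t5 = t2 NAND I2 = H NAND L = H

t0 = H, t1 = H, t2 = H, t5 = H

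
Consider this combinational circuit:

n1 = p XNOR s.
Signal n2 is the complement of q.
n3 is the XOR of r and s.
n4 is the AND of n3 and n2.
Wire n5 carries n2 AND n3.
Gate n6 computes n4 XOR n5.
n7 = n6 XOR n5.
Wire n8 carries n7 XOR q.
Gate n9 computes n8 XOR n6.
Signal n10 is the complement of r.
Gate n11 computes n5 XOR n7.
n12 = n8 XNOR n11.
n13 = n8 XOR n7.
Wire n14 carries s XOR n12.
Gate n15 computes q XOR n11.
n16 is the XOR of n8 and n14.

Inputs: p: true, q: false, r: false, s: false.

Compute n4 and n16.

n4 = false, n16 = true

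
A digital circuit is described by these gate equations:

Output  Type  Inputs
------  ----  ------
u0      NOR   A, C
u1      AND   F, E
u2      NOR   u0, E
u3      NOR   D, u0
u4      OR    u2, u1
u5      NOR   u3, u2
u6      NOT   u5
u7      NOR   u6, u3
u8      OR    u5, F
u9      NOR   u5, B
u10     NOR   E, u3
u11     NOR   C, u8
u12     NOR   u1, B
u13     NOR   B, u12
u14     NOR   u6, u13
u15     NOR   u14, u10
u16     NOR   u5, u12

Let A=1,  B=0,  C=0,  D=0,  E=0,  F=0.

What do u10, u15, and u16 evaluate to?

u0 = A NOR C = 1 NOR 0 = 0
u1 = F AND E = 0 AND 0 = 0
u2 = u0 NOR E = 0 NOR 0 = 1
u3 = D NOR u0 = 0 NOR 0 = 1
u5 = u3 NOR u2 = 1 NOR 1 = 0
u6 = NOT u5 = NOT 0 = 1
u10 = E NOR u3 = 0 NOR 1 = 0
u12 = u1 NOR B = 0 NOR 0 = 1
u13 = B NOR u12 = 0 NOR 1 = 0
u14 = u6 NOR u13 = 1 NOR 0 = 0
u15 = u14 NOR u10 = 0 NOR 0 = 1
u16 = u5 NOR u12 = 0 NOR 1 = 0

u10 = 0, u15 = 1, u16 = 0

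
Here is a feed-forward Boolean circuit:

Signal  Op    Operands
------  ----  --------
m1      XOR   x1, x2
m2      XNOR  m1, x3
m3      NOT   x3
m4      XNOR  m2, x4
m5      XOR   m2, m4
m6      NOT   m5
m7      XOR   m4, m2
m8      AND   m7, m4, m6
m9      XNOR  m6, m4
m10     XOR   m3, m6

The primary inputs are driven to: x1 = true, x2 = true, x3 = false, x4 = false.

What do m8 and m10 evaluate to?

m1 = x1 XOR x2 = true XOR true = false
m2 = m1 XNOR x3 = false XNOR false = true
m3 = NOT x3 = NOT false = true
m4 = m2 XNOR x4 = true XNOR false = false
m5 = m2 XOR m4 = true XOR false = true
m6 = NOT m5 = NOT true = false
m7 = m4 XOR m2 = false XOR true = true
m8 = m7 AND m4 AND m6 = true AND false AND false = false
m10 = m3 XOR m6 = true XOR false = true

m8 = false, m10 = true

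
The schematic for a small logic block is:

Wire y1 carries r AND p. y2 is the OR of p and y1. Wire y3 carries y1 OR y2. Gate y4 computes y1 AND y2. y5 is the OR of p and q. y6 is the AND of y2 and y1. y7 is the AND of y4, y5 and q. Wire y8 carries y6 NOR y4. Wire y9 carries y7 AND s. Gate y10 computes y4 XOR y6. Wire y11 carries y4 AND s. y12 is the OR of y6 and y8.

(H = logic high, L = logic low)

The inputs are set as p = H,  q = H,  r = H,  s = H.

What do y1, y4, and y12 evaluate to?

y1 = H; y4 = H; y12 = H

y1 = r AND p = H AND H = H
y2 = p OR y1 = H OR H = H
y4 = y1 AND y2 = H AND H = H
y6 = y2 AND y1 = H AND H = H
y8 = y6 NOR y4 = H NOR H = L
y12 = y6 OR y8 = H OR L = H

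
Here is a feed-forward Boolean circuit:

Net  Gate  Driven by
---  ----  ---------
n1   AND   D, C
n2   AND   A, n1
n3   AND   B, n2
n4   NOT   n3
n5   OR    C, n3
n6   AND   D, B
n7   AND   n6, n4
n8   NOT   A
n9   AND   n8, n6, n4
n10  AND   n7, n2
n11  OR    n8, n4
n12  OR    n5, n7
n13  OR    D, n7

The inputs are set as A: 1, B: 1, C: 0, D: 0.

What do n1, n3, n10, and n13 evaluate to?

n1 = 0; n3 = 0; n10 = 0; n13 = 0

n1 = D AND C = 0 AND 0 = 0
n2 = A AND n1 = 1 AND 0 = 0
n3 = B AND n2 = 1 AND 0 = 0
n4 = NOT n3 = NOT 0 = 1
n6 = D AND B = 0 AND 1 = 0
n7 = n6 AND n4 = 0 AND 1 = 0
n10 = n7 AND n2 = 0 AND 0 = 0
n13 = D OR n7 = 0 OR 0 = 0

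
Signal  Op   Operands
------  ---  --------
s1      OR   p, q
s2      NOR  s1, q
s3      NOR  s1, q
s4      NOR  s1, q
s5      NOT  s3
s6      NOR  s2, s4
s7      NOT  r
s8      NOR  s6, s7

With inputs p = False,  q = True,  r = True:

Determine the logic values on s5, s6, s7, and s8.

s5 = True, s6 = True, s7 = False, s8 = False

s1 = p OR q = False OR True = True
s2 = s1 NOR q = True NOR True = False
s3 = s1 NOR q = True NOR True = False
s4 = s1 NOR q = True NOR True = False
s5 = NOT s3 = NOT False = True
s6 = s2 NOR s4 = False NOR False = True
s7 = NOT r = NOT True = False
s8 = s6 NOR s7 = True NOR False = False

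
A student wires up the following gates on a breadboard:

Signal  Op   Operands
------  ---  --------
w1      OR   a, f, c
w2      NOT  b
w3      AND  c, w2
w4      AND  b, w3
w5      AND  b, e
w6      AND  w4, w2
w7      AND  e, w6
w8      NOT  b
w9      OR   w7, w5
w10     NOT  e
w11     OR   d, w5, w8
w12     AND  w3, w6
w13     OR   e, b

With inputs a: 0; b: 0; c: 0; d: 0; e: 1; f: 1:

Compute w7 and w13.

w2 = NOT b = NOT 0 = 1
w3 = c AND w2 = 0 AND 1 = 0
w4 = b AND w3 = 0 AND 0 = 0
w6 = w4 AND w2 = 0 AND 1 = 0
w7 = e AND w6 = 1 AND 0 = 0
w13 = e OR b = 1 OR 0 = 1

w7 = 0, w13 = 1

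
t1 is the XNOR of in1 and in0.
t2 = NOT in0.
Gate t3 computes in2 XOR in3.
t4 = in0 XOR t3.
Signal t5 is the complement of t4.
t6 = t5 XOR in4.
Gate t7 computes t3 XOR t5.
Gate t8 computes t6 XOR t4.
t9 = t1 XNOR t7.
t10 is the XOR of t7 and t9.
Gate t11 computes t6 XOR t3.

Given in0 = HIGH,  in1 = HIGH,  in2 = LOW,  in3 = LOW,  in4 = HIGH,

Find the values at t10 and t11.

t10 = LOW; t11 = HIGH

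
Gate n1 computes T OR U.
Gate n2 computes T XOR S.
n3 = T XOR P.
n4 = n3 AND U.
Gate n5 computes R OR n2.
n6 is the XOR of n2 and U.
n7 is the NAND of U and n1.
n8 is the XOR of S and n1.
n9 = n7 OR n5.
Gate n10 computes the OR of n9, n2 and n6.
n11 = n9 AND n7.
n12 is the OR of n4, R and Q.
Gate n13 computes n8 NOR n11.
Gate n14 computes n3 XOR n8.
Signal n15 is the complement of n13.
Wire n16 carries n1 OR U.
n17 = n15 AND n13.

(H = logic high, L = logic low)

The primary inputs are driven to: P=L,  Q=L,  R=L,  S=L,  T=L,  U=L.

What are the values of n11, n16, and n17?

n1 = T OR U = L OR L = L
n2 = T XOR S = L XOR L = L
n5 = R OR n2 = L OR L = L
n7 = U NAND n1 = L NAND L = H
n8 = S XOR n1 = L XOR L = L
n9 = n7 OR n5 = H OR L = H
n11 = n9 AND n7 = H AND H = H
n13 = n8 NOR n11 = L NOR H = L
n15 = NOT n13 = NOT L = H
n16 = n1 OR U = L OR L = L
n17 = n15 AND n13 = H AND L = L

n11 = H  n16 = L  n17 = L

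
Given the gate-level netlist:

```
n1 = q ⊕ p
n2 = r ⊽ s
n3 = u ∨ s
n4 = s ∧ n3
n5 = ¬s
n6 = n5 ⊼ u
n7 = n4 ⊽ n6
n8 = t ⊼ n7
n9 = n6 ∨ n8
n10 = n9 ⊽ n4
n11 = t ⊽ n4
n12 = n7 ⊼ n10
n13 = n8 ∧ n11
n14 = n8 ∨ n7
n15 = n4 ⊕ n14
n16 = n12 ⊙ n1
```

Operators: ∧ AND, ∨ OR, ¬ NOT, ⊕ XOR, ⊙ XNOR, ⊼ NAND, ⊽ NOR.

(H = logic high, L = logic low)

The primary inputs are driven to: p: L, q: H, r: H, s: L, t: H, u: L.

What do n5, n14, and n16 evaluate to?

n1 = q XOR p = H XOR L = H
n3 = u OR s = L OR L = L
n4 = s AND n3 = L AND L = L
n5 = NOT s = NOT L = H
n6 = n5 NAND u = H NAND L = H
n7 = n4 NOR n6 = L NOR H = L
n8 = t NAND n7 = H NAND L = H
n9 = n6 OR n8 = H OR H = H
n10 = n9 NOR n4 = H NOR L = L
n12 = n7 NAND n10 = L NAND L = H
n14 = n8 OR n7 = H OR L = H
n16 = n12 XNOR n1 = H XNOR H = H

n5 = H; n14 = H; n16 = H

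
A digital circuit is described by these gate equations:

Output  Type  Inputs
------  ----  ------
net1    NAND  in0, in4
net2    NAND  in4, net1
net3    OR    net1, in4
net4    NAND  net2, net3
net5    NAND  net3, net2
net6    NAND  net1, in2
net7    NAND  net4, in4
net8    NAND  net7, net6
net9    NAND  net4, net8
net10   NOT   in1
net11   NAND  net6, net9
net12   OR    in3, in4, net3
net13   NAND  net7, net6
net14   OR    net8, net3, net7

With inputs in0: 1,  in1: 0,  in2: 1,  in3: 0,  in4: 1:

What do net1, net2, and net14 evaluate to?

net1 = 0; net2 = 1; net14 = 1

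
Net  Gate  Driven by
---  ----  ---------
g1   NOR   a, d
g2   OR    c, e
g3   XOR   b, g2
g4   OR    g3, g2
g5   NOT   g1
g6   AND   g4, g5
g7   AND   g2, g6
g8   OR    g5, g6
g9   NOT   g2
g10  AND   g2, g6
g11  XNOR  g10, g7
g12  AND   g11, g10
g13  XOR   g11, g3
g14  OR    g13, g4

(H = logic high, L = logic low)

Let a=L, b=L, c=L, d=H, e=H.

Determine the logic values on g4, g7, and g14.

g4 = H  g7 = H  g14 = H

g1 = a NOR d = L NOR H = L
g2 = c OR e = L OR H = H
g3 = b XOR g2 = L XOR H = H
g4 = g3 OR g2 = H OR H = H
g5 = NOT g1 = NOT L = H
g6 = g4 AND g5 = H AND H = H
g7 = g2 AND g6 = H AND H = H
g10 = g2 AND g6 = H AND H = H
g11 = g10 XNOR g7 = H XNOR H = H
g13 = g11 XOR g3 = H XOR H = L
g14 = g13 OR g4 = L OR H = H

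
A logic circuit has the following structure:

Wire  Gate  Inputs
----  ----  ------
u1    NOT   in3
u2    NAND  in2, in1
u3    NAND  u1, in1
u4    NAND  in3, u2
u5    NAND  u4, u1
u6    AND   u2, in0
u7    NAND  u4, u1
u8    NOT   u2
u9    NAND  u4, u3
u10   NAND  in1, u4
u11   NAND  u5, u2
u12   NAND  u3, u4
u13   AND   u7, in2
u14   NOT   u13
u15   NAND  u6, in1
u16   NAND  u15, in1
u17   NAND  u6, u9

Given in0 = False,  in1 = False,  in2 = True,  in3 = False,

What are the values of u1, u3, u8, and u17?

u1 = True, u3 = True, u8 = False, u17 = True

u1 = NOT in3 = NOT False = True
u2 = in2 NAND in1 = True NAND False = True
u3 = u1 NAND in1 = True NAND False = True
u4 = in3 NAND u2 = False NAND True = True
u6 = u2 AND in0 = True AND False = False
u8 = NOT u2 = NOT True = False
u9 = u4 NAND u3 = True NAND True = False
u17 = u6 NAND u9 = False NAND False = True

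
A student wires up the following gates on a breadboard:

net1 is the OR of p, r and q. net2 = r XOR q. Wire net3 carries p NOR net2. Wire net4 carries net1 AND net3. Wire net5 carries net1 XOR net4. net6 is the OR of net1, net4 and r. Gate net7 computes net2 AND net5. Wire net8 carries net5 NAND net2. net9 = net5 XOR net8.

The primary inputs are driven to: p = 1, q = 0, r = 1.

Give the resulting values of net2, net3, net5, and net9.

net2 = 1  net3 = 0  net5 = 1  net9 = 1

net1 = p OR r OR q = 1 OR 1 OR 0 = 1
net2 = r XOR q = 1 XOR 0 = 1
net3 = p NOR net2 = 1 NOR 1 = 0
net4 = net1 AND net3 = 1 AND 0 = 0
net5 = net1 XOR net4 = 1 XOR 0 = 1
net8 = net5 NAND net2 = 1 NAND 1 = 0
net9 = net5 XOR net8 = 1 XOR 0 = 1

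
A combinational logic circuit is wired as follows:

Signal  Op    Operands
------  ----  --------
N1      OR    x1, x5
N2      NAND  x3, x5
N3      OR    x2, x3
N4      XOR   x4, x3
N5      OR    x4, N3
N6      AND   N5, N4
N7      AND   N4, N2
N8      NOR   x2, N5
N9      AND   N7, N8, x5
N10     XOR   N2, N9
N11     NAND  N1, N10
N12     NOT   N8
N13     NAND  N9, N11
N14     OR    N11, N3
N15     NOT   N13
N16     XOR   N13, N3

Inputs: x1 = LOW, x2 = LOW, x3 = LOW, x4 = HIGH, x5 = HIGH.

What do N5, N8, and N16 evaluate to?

N5 = HIGH  N8 = LOW  N16 = HIGH

N1 = x1 OR x5 = LOW OR HIGH = HIGH
N2 = x3 NAND x5 = LOW NAND HIGH = HIGH
N3 = x2 OR x3 = LOW OR LOW = LOW
N4 = x4 XOR x3 = HIGH XOR LOW = HIGH
N5 = x4 OR N3 = HIGH OR LOW = HIGH
N7 = N4 AND N2 = HIGH AND HIGH = HIGH
N8 = x2 NOR N5 = LOW NOR HIGH = LOW
N9 = N7 AND N8 AND x5 = HIGH AND LOW AND HIGH = LOW
N10 = N2 XOR N9 = HIGH XOR LOW = HIGH
N11 = N1 NAND N10 = HIGH NAND HIGH = LOW
N13 = N9 NAND N11 = LOW NAND LOW = HIGH
N16 = N13 XOR N3 = HIGH XOR LOW = HIGH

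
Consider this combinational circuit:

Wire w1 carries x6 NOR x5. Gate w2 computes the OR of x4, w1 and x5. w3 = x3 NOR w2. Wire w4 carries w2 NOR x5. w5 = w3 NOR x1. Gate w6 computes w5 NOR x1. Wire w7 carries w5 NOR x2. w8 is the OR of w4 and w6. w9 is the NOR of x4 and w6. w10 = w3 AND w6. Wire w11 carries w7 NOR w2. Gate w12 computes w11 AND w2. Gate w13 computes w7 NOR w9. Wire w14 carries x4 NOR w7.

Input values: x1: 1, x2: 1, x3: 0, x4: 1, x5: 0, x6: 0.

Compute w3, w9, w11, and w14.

w3 = 0; w9 = 0; w11 = 0; w14 = 0

w1 = x6 NOR x5 = 0 NOR 0 = 1
w2 = x4 OR w1 OR x5 = 1 OR 1 OR 0 = 1
w3 = x3 NOR w2 = 0 NOR 1 = 0
w5 = w3 NOR x1 = 0 NOR 1 = 0
w6 = w5 NOR x1 = 0 NOR 1 = 0
w7 = w5 NOR x2 = 0 NOR 1 = 0
w9 = x4 NOR w6 = 1 NOR 0 = 0
w11 = w7 NOR w2 = 0 NOR 1 = 0
w14 = x4 NOR w7 = 1 NOR 0 = 0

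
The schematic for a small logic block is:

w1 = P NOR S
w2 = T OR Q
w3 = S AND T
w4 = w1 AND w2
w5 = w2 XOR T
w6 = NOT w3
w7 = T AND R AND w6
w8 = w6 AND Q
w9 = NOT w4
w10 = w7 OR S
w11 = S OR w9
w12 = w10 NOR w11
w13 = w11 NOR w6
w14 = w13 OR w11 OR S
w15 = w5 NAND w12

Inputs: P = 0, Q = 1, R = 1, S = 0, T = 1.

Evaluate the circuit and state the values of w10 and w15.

w10 = 1, w15 = 1

w1 = P NOR S = 0 NOR 0 = 1
w2 = T OR Q = 1 OR 1 = 1
w3 = S AND T = 0 AND 1 = 0
w4 = w1 AND w2 = 1 AND 1 = 1
w5 = w2 XOR T = 1 XOR 1 = 0
w6 = NOT w3 = NOT 0 = 1
w7 = T AND R AND w6 = 1 AND 1 AND 1 = 1
w9 = NOT w4 = NOT 1 = 0
w10 = w7 OR S = 1 OR 0 = 1
w11 = S OR w9 = 0 OR 0 = 0
w12 = w10 NOR w11 = 1 NOR 0 = 0
w15 = w5 NAND w12 = 0 NAND 0 = 1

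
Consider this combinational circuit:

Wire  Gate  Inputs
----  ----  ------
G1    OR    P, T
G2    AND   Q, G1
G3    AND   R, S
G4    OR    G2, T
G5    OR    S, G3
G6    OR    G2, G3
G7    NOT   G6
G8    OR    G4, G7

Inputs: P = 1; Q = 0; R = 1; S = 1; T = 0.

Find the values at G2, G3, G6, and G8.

G1 = P OR T = 1 OR 0 = 1
G2 = Q AND G1 = 0 AND 1 = 0
G3 = R AND S = 1 AND 1 = 1
G4 = G2 OR T = 0 OR 0 = 0
G6 = G2 OR G3 = 0 OR 1 = 1
G7 = NOT G6 = NOT 1 = 0
G8 = G4 OR G7 = 0 OR 0 = 0

G2 = 0, G3 = 1, G6 = 1, G8 = 0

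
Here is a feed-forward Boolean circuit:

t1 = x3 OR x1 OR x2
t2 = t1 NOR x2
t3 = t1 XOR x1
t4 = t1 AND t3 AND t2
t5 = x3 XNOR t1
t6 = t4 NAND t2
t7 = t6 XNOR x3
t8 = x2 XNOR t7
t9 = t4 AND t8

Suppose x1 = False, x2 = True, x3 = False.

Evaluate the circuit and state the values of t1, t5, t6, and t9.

t1 = x3 OR x1 OR x2 = False OR False OR True = True
t2 = t1 NOR x2 = True NOR True = False
t3 = t1 XOR x1 = True XOR False = True
t4 = t1 AND t3 AND t2 = True AND True AND False = False
t5 = x3 XNOR t1 = False XNOR True = False
t6 = t4 NAND t2 = False NAND False = True
t7 = t6 XNOR x3 = True XNOR False = False
t8 = x2 XNOR t7 = True XNOR False = False
t9 = t4 AND t8 = False AND False = False

t1 = True, t5 = False, t6 = True, t9 = False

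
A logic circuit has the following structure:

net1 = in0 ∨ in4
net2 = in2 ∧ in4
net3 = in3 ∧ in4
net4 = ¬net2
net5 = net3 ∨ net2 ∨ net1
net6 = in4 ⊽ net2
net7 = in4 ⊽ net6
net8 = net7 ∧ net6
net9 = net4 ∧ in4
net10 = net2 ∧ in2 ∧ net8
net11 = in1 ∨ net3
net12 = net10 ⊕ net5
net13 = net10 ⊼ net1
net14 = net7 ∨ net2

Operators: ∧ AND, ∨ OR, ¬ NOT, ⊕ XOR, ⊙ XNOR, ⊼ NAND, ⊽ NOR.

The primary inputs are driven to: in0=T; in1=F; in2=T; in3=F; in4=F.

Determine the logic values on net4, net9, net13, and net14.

net1 = in0 OR in4 = T OR F = T
net2 = in2 AND in4 = T AND F = F
net4 = NOT net2 = NOT F = T
net6 = in4 NOR net2 = F NOR F = T
net7 = in4 NOR net6 = F NOR T = F
net8 = net7 AND net6 = F AND T = F
net9 = net4 AND in4 = T AND F = F
net10 = net2 AND in2 AND net8 = F AND T AND F = F
net13 = net10 NAND net1 = F NAND T = T
net14 = net7 OR net2 = F OR F = F

net4 = T, net9 = F, net13 = T, net14 = F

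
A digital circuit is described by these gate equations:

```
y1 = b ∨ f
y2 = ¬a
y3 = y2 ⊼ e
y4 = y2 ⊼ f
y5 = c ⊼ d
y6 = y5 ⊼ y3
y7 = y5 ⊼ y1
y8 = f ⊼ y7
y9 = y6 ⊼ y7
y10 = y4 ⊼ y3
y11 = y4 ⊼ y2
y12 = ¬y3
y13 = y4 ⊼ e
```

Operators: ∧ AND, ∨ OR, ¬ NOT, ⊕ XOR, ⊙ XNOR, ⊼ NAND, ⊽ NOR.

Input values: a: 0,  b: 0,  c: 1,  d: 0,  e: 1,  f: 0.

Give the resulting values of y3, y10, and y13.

y3 = 0, y10 = 1, y13 = 0

y2 = NOT a = NOT 0 = 1
y3 = y2 NAND e = 1 NAND 1 = 0
y4 = y2 NAND f = 1 NAND 0 = 1
y10 = y4 NAND y3 = 1 NAND 0 = 1
y13 = y4 NAND e = 1 NAND 1 = 0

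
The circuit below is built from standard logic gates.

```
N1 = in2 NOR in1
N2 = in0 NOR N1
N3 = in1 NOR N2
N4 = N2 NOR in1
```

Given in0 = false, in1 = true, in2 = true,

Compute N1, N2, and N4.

N1 = false; N2 = true; N4 = false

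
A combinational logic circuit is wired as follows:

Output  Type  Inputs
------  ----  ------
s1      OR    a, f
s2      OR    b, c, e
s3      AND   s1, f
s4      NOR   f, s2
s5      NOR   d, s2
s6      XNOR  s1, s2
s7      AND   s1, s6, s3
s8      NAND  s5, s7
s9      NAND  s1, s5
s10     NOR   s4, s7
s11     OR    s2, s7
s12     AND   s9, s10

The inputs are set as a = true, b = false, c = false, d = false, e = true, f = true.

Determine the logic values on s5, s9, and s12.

s5 = false, s9 = true, s12 = false

s1 = a OR f = true OR true = true
s2 = b OR c OR e = false OR false OR true = true
s3 = s1 AND f = true AND true = true
s4 = f NOR s2 = true NOR true = false
s5 = d NOR s2 = false NOR true = false
s6 = s1 XNOR s2 = true XNOR true = true
s7 = s1 AND s6 AND s3 = true AND true AND true = true
s9 = s1 NAND s5 = true NAND false = true
s10 = s4 NOR s7 = false NOR true = false
s12 = s9 AND s10 = true AND false = false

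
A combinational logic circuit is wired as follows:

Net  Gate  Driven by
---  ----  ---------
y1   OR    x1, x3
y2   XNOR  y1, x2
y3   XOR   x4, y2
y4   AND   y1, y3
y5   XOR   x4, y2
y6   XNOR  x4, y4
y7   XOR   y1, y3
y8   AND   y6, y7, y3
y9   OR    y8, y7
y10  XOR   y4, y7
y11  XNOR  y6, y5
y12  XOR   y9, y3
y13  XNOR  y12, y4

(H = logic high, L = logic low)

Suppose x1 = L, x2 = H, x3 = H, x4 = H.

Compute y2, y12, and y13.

y1 = x1 OR x3 = L OR H = H
y2 = y1 XNOR x2 = H XNOR H = H
y3 = x4 XOR y2 = H XOR H = L
y4 = y1 AND y3 = H AND L = L
y6 = x4 XNOR y4 = H XNOR L = L
y7 = y1 XOR y3 = H XOR L = H
y8 = y6 AND y7 AND y3 = L AND H AND L = L
y9 = y8 OR y7 = L OR H = H
y12 = y9 XOR y3 = H XOR L = H
y13 = y12 XNOR y4 = H XNOR L = L

y2 = H, y12 = H, y13 = L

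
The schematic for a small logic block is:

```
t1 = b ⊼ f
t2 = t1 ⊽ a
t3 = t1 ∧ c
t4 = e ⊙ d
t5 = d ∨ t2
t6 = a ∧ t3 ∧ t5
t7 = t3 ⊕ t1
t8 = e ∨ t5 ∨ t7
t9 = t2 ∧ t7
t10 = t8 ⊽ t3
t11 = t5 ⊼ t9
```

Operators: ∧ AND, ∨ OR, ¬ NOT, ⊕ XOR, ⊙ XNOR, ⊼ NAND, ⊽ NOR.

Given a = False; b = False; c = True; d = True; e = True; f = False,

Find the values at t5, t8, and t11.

t5 = True  t8 = True  t11 = True

t1 = b NAND f = False NAND False = True
t2 = t1 NOR a = True NOR False = False
t3 = t1 AND c = True AND True = True
t5 = d OR t2 = True OR False = True
t7 = t3 XOR t1 = True XOR True = False
t8 = e OR t5 OR t7 = True OR True OR False = True
t9 = t2 AND t7 = False AND False = False
t11 = t5 NAND t9 = True NAND False = True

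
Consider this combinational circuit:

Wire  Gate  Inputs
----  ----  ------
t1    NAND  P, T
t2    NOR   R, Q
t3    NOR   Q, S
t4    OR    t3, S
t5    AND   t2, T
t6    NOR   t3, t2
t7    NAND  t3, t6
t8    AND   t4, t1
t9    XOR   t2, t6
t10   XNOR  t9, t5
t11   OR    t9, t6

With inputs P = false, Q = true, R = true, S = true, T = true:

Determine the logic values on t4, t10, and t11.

t4 = true  t10 = false  t11 = true

t2 = R NOR Q = true NOR true = false
t3 = Q NOR S = true NOR true = false
t4 = t3 OR S = false OR true = true
t5 = t2 AND T = false AND true = false
t6 = t3 NOR t2 = false NOR false = true
t9 = t2 XOR t6 = false XOR true = true
t10 = t9 XNOR t5 = true XNOR false = false
t11 = t9 OR t6 = true OR true = true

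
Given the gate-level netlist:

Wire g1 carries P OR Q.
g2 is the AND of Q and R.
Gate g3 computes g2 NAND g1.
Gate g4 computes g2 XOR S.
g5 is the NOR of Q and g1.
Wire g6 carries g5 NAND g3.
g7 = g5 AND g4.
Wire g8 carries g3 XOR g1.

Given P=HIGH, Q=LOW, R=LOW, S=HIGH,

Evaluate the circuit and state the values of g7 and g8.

g1 = P OR Q = HIGH OR LOW = HIGH
g2 = Q AND R = LOW AND LOW = LOW
g3 = g2 NAND g1 = LOW NAND HIGH = HIGH
g4 = g2 XOR S = LOW XOR HIGH = HIGH
g5 = Q NOR g1 = LOW NOR HIGH = LOW
g7 = g5 AND g4 = LOW AND HIGH = LOW
g8 = g3 XOR g1 = HIGH XOR HIGH = LOW

g7 = LOW, g8 = LOW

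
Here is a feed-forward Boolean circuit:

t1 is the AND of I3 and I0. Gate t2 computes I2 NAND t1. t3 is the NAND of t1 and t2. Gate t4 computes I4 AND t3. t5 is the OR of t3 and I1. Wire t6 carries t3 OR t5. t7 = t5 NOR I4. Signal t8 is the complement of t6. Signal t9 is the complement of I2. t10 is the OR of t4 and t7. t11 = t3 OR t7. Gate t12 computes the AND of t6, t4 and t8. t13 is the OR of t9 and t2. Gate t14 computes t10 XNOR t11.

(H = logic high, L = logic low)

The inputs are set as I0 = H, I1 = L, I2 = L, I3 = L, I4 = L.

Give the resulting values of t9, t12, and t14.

t9 = H, t12 = L, t14 = L

t1 = I3 AND I0 = L AND H = L
t2 = I2 NAND t1 = L NAND L = H
t3 = t1 NAND t2 = L NAND H = H
t4 = I4 AND t3 = L AND H = L
t5 = t3 OR I1 = H OR L = H
t6 = t3 OR t5 = H OR H = H
t7 = t5 NOR I4 = H NOR L = L
t8 = NOT t6 = NOT H = L
t9 = NOT I2 = NOT L = H
t10 = t4 OR t7 = L OR L = L
t11 = t3 OR t7 = H OR L = H
t12 = t6 AND t4 AND t8 = H AND L AND L = L
t14 = t10 XNOR t11 = L XNOR H = L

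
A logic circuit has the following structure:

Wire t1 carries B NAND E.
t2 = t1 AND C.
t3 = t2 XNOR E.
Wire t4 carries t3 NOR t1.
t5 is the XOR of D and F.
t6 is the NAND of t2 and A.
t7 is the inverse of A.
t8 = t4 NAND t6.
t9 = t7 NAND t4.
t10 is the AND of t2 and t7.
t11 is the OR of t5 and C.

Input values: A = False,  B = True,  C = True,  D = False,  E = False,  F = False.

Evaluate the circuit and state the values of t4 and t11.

t4 = False, t11 = True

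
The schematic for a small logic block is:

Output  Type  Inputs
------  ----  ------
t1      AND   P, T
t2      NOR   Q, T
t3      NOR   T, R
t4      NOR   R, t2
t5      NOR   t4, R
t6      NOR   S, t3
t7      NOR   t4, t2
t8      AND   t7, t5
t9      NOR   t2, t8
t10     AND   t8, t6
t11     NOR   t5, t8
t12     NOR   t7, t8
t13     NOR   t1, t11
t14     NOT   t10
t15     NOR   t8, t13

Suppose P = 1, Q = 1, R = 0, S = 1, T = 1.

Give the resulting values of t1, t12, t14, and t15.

t1 = 1  t12 = 1  t14 = 1  t15 = 1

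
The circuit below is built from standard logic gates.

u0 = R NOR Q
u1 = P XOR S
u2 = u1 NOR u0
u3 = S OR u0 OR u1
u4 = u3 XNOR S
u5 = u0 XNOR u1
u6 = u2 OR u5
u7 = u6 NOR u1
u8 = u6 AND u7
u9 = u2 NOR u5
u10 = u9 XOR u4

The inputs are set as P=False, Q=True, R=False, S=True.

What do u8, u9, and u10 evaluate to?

u8 = False; u9 = True; u10 = False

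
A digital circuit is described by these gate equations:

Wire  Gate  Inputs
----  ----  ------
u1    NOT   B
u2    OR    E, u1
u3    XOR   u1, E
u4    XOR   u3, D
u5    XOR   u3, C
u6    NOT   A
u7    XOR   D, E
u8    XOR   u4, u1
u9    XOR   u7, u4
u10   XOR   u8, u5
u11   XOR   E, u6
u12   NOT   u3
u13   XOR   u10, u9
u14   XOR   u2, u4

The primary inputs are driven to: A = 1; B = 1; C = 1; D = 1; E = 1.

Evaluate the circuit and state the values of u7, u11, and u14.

u1 = NOT B = NOT 1 = 0
u2 = E OR u1 = 1 OR 0 = 1
u3 = u1 XOR E = 0 XOR 1 = 1
u4 = u3 XOR D = 1 XOR 1 = 0
u6 = NOT A = NOT 1 = 0
u7 = D XOR E = 1 XOR 1 = 0
u11 = E XOR u6 = 1 XOR 0 = 1
u14 = u2 XOR u4 = 1 XOR 0 = 1

u7 = 0  u11 = 1  u14 = 1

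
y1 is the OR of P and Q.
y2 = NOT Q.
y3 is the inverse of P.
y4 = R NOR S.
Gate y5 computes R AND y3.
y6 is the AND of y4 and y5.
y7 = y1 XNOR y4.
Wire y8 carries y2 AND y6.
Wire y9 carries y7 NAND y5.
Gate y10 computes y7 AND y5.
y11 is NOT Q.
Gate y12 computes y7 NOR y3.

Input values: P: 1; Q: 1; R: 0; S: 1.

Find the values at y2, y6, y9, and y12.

y1 = P OR Q = 1 OR 1 = 1
y2 = NOT Q = NOT 1 = 0
y3 = NOT P = NOT 1 = 0
y4 = R NOR S = 0 NOR 1 = 0
y5 = R AND y3 = 0 AND 0 = 0
y6 = y4 AND y5 = 0 AND 0 = 0
y7 = y1 XNOR y4 = 1 XNOR 0 = 0
y9 = y7 NAND y5 = 0 NAND 0 = 1
y12 = y7 NOR y3 = 0 NOR 0 = 1

y2 = 0  y6 = 0  y9 = 1  y12 = 1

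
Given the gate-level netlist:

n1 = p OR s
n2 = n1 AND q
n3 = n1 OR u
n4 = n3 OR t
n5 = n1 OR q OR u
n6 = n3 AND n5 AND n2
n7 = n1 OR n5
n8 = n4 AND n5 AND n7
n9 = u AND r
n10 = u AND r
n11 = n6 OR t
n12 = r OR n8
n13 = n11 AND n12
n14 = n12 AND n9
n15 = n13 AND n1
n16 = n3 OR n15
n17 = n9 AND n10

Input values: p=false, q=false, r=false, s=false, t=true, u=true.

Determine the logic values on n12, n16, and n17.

n12 = true; n16 = true; n17 = false

n1 = p OR s = false OR false = false
n2 = n1 AND q = false AND false = false
n3 = n1 OR u = false OR true = true
n4 = n3 OR t = true OR true = true
n5 = n1 OR q OR u = false OR false OR true = true
n6 = n3 AND n5 AND n2 = true AND true AND false = false
n7 = n1 OR n5 = false OR true = true
n8 = n4 AND n5 AND n7 = true AND true AND true = true
n9 = u AND r = true AND false = false
n10 = u AND r = true AND false = false
n11 = n6 OR t = false OR true = true
n12 = r OR n8 = false OR true = true
n13 = n11 AND n12 = true AND true = true
n15 = n13 AND n1 = true AND false = false
n16 = n3 OR n15 = true OR false = true
n17 = n9 AND n10 = false AND false = false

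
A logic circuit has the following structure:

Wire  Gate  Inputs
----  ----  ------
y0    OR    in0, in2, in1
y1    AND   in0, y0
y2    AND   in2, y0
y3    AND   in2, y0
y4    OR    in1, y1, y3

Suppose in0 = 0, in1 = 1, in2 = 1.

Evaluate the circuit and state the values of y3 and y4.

y0 = in0 OR in2 OR in1 = 0 OR 1 OR 1 = 1
y1 = in0 AND y0 = 0 AND 1 = 0
y3 = in2 AND y0 = 1 AND 1 = 1
y4 = in1 OR y1 OR y3 = 1 OR 0 OR 1 = 1

y3 = 1; y4 = 1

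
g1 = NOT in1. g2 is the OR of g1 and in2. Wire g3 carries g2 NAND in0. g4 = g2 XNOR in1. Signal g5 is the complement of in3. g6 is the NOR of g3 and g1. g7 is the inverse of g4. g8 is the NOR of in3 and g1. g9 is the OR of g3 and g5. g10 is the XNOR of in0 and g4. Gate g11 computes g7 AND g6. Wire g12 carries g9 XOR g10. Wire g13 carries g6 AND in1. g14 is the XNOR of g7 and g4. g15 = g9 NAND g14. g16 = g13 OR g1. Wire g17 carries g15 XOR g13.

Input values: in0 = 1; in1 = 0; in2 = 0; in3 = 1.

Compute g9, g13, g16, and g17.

g9 = 0; g13 = 0; g16 = 1; g17 = 1

g1 = NOT in1 = NOT 0 = 1
g2 = g1 OR in2 = 1 OR 0 = 1
g3 = g2 NAND in0 = 1 NAND 1 = 0
g4 = g2 XNOR in1 = 1 XNOR 0 = 0
g5 = NOT in3 = NOT 1 = 0
g6 = g3 NOR g1 = 0 NOR 1 = 0
g7 = NOT g4 = NOT 0 = 1
g9 = g3 OR g5 = 0 OR 0 = 0
g13 = g6 AND in1 = 0 AND 0 = 0
g14 = g7 XNOR g4 = 1 XNOR 0 = 0
g15 = g9 NAND g14 = 0 NAND 0 = 1
g16 = g13 OR g1 = 0 OR 1 = 1
g17 = g15 XOR g13 = 1 XOR 0 = 1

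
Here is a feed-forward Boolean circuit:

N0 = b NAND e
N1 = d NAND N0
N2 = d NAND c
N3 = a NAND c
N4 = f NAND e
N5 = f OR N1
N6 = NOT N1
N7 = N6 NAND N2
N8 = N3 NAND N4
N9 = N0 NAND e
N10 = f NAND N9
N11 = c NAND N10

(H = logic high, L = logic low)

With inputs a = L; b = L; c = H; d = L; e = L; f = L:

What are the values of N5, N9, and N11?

N5 = H  N9 = H  N11 = L

N0 = b NAND e = L NAND L = H
N1 = d NAND N0 = L NAND H = H
N5 = f OR N1 = L OR H = H
N9 = N0 NAND e = H NAND L = H
N10 = f NAND N9 = L NAND H = H
N11 = c NAND N10 = H NAND H = L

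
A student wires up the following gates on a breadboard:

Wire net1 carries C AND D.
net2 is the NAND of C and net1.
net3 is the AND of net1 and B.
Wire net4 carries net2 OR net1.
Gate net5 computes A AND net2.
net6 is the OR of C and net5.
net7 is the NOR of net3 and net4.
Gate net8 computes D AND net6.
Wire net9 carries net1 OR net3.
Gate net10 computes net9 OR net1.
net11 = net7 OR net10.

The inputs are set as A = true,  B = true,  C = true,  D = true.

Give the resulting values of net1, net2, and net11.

net1 = true  net2 = false  net11 = true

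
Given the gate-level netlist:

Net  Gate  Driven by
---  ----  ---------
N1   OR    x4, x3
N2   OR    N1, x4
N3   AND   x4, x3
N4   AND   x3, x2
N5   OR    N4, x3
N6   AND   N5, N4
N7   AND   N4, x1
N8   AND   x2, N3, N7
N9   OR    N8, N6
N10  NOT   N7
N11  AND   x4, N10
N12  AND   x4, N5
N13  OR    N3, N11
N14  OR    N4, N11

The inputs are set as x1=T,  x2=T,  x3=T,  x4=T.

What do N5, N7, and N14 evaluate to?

N5 = T, N7 = T, N14 = T

N4 = x3 AND x2 = T AND T = T
N5 = N4 OR x3 = T OR T = T
N7 = N4 AND x1 = T AND T = T
N10 = NOT N7 = NOT T = F
N11 = x4 AND N10 = T AND F = F
N14 = N4 OR N11 = T OR F = T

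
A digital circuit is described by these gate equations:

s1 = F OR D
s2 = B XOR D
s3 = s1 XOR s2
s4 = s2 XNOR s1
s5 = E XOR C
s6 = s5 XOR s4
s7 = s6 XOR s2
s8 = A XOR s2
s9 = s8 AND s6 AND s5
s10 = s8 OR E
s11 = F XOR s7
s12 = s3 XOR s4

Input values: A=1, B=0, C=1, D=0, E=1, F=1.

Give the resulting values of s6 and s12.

s6 = 0, s12 = 1

s1 = F OR D = 1 OR 0 = 1
s2 = B XOR D = 0 XOR 0 = 0
s3 = s1 XOR s2 = 1 XOR 0 = 1
s4 = s2 XNOR s1 = 0 XNOR 1 = 0
s5 = E XOR C = 1 XOR 1 = 0
s6 = s5 XOR s4 = 0 XOR 0 = 0
s12 = s3 XOR s4 = 1 XOR 0 = 1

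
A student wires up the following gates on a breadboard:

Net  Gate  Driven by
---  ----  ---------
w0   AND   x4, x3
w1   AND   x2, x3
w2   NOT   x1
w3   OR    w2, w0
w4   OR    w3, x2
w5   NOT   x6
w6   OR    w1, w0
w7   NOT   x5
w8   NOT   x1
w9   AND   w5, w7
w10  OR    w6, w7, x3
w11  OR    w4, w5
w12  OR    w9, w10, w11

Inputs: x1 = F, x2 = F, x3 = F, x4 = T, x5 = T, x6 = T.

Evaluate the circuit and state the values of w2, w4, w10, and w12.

w2 = T  w4 = T  w10 = F  w12 = T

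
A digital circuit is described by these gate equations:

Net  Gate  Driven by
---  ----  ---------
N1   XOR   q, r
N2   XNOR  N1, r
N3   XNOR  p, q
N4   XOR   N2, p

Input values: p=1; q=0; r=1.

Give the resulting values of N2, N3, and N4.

N1 = q XOR r = 0 XOR 1 = 1
N2 = N1 XNOR r = 1 XNOR 1 = 1
N3 = p XNOR q = 1 XNOR 0 = 0
N4 = N2 XOR p = 1 XOR 1 = 0

N2 = 1  N3 = 0  N4 = 0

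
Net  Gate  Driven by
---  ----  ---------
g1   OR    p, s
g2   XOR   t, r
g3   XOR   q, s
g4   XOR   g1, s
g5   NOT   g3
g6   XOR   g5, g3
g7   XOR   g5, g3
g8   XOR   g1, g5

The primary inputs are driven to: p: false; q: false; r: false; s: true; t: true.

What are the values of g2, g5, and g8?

g1 = p OR s = false OR true = true
g2 = t XOR r = true XOR false = true
g3 = q XOR s = false XOR true = true
g5 = NOT g3 = NOT true = false
g8 = g1 XOR g5 = true XOR false = true

g2 = true  g5 = false  g8 = true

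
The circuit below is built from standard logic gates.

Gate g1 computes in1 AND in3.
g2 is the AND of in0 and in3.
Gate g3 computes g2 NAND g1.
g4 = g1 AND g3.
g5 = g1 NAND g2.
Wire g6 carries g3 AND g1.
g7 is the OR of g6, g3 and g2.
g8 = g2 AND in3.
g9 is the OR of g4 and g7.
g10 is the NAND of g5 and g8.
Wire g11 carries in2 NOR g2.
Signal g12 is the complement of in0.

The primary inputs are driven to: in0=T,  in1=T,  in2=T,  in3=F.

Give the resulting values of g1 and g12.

g1 = in1 AND in3 = T AND F = F
g12 = NOT in0 = NOT T = F

g1 = F; g12 = F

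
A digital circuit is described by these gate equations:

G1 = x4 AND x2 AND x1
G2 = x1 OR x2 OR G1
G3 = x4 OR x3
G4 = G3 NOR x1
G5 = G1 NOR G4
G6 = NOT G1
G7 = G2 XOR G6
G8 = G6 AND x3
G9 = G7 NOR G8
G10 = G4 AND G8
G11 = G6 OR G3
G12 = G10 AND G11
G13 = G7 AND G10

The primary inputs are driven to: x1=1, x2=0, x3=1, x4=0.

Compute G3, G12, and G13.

G1 = x4 AND x2 AND x1 = 0 AND 0 AND 1 = 0
G2 = x1 OR x2 OR G1 = 1 OR 0 OR 0 = 1
G3 = x4 OR x3 = 0 OR 1 = 1
G4 = G3 NOR x1 = 1 NOR 1 = 0
G6 = NOT G1 = NOT 0 = 1
G7 = G2 XOR G6 = 1 XOR 1 = 0
G8 = G6 AND x3 = 1 AND 1 = 1
G10 = G4 AND G8 = 0 AND 1 = 0
G11 = G6 OR G3 = 1 OR 1 = 1
G12 = G10 AND G11 = 0 AND 1 = 0
G13 = G7 AND G10 = 0 AND 0 = 0

G3 = 1; G12 = 0; G13 = 0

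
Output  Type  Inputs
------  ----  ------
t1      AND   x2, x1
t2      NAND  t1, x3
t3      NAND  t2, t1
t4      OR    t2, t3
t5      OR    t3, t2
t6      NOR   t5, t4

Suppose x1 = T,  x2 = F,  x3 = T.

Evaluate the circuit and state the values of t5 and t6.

t5 = T, t6 = F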